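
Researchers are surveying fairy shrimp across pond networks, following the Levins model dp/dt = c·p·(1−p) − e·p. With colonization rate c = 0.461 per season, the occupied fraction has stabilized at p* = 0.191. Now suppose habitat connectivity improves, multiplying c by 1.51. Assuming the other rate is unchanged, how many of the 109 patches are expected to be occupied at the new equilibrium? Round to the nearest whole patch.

Balance c(1−p*) = e gives e = 0.461×(1 − 0.19100) = 0.37295.
New p* = 1 − e/c = 1 − 0.37295/0.69611 = 0.46424.
Expected occupied = 109 × 0.46424 = 50.60 ≈ 51.

51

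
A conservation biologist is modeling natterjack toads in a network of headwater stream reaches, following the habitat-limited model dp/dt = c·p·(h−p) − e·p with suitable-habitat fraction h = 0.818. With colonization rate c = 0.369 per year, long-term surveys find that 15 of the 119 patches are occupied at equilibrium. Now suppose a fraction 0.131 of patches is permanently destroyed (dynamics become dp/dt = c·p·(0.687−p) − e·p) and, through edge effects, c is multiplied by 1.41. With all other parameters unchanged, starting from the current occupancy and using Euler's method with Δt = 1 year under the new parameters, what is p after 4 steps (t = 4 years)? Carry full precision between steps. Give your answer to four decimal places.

0.1435

Observed p* = 15/119 = 0.12605.
Balance c(h−p*) = e gives e = 0.369×(0.818 − 0.12605) = 0.25533.
Starting from p₀ = 0.12605; update p ← p + (dp/dt)·Δt with the new parameters.
step 1: Δp = +0.00460, p = 0.13065
step 2: Δp = +0.00446, p = 0.13511
step 3: Δp = +0.00430, p = 0.13941
step 4: Δp = +0.00412, p = 0.14354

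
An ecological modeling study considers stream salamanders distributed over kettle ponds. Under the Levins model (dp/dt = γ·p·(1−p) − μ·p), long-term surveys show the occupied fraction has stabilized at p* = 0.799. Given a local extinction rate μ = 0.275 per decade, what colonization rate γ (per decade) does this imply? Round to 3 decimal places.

1.368

At equilibrium γ(1−p*) = μ, so γ = μ/(1−p*).
γ = 0.275/(1 − 0.799) = 0.275/0.2010 = 1.3682.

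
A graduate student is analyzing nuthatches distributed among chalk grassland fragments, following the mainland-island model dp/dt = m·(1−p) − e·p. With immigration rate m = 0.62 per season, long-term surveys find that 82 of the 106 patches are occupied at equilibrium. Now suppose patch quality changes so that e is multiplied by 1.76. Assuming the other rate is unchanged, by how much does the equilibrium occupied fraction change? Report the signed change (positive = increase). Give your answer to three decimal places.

Observed p* = 82/106 = 0.77358.
Balance m(1−p*) = e·p* gives e = m(1−p*)/p* = 0.62×0.22642/0.77358 = 0.18147.
New p* = m/(m+e) = 0.62000/(0.62000+0.31939) = 0.66000.
Δp* = 0.66000 − 0.77358 = -0.11358.

-0.114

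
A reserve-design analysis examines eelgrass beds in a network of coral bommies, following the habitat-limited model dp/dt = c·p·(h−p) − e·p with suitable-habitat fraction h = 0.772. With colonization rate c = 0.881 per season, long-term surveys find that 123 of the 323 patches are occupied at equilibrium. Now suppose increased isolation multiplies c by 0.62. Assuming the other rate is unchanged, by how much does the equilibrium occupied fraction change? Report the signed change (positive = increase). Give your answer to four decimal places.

Observed p* = 123/323 = 0.38080.
Balance c(h−p*) = e gives e = 0.881×(0.772 − 0.38080) = 0.34465.
New p* = 0.772 − e/c = 0.772 − 0.34465/0.54622 = 0.14103.
Δp* = 0.14103 − 0.38080 = -0.23977.

-0.2398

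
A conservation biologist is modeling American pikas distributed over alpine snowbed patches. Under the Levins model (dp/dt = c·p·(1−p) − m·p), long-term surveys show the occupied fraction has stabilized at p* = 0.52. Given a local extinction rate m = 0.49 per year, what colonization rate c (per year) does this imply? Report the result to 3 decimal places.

At equilibrium c(1−p*) = m, so c = m/(1−p*).
c = 0.49/(1 − 0.52) = 0.49/0.4800 = 1.0208.

1.021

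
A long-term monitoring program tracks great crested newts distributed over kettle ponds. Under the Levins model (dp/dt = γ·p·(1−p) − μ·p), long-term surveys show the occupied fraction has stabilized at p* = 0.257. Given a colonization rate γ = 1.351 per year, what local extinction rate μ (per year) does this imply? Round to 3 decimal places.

1.004

At equilibrium γ(1−p*) = μ.
μ = 1.351 × (1 − 0.257) = 1.351 × 0.7430 = 1.0038.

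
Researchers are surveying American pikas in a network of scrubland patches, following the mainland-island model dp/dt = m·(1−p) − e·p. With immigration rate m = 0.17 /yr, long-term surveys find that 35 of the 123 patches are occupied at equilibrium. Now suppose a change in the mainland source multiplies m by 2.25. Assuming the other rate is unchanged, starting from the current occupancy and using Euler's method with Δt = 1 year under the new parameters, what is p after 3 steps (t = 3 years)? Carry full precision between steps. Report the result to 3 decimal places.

0.471

Observed p* = 35/123 = 0.28455.
Balance m(1−p*) = e·p* gives e = m(1−p*)/p* = 0.17×0.71545/0.28455 = 0.42743.
Starting from p₀ = 0.28455; update p ← p + (dp/dt)·Δt with the new parameters.
  1  |  dp/dt·Δt = +0.152033  |  p_1 = 0.436585
  2  |  dp/dt·Δt = +0.028897  |  p_2 = 0.465482
  3  |  dp/dt·Δt = +0.005493  |  p_3 = 0.470975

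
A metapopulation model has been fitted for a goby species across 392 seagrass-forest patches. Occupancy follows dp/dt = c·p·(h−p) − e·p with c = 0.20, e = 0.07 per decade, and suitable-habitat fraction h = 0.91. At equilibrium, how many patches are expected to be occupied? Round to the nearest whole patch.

220

p* = h − e/c = 0.91 − 0.3500 = 0.5600.
Expected occupied patches = N × p* = 392 × 0.5600 = 219.52 ≈ 220.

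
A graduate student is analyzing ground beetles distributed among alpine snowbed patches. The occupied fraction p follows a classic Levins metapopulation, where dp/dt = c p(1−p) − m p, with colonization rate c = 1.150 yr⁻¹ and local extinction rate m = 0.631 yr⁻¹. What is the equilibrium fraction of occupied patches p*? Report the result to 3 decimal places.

0.451

At equilibrium, colonization balances extinction: c·p*·(1−p*) = m·p*.
So p* = 1 − m/c = 1 − 0.631/1.150 = 1 − 0.5487 = 0.4513.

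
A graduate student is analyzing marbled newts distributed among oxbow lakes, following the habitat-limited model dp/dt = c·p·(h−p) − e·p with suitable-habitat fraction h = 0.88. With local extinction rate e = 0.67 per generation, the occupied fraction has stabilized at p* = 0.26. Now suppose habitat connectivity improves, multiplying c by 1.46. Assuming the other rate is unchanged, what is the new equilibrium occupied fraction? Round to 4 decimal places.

Balance c(h−p*) = e gives c = e/(0.88 − 0.26000) = 0.67/0.62000 = 1.08065.
New p* = 0.88 − e/c = 0.88 − 0.67000/1.57775 = 0.45534.

0.4553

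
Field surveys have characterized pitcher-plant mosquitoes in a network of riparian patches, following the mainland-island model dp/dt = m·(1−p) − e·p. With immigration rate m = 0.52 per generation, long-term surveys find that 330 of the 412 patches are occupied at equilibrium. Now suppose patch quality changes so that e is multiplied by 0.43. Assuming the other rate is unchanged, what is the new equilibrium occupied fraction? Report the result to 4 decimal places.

0.9035

Observed p* = 330/412 = 0.80097.
Balance m(1−p*) = e·p* gives e = m(1−p*)/p* = 0.52×0.19903/0.80097 = 0.12921.
New p* = m/(m+e) = 0.52000/(0.52000+0.05556) = 0.90347.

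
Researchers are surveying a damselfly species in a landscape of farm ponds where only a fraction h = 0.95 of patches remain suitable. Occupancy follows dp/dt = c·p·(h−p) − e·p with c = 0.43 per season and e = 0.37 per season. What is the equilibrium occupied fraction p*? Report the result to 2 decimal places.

Setting dp/dt = 0 and dividing by p* gives c·(h−p*) = e.
So p* = h − e/c = 0.95 − 0.37/0.43 = 0.95 − 0.8605 = 0.0895.

0.09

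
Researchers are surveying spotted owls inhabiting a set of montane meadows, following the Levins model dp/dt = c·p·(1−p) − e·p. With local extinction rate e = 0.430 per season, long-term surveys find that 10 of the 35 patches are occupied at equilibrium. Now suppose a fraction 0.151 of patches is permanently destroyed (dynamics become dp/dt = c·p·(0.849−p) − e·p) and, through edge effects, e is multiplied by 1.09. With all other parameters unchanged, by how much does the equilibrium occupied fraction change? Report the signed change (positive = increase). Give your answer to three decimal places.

-0.215

Observed p* = 10/35 = 0.28571.
Balance c(1−p*) = e gives c = e/(1 − 0.28571) = 0.430/0.71429 = 0.60200.
New p* = 0.849 − e/c = 0.849 − 0.46870/0.60200 = 0.07043.
Δp* = 0.07043 − 0.28571 = -0.21528.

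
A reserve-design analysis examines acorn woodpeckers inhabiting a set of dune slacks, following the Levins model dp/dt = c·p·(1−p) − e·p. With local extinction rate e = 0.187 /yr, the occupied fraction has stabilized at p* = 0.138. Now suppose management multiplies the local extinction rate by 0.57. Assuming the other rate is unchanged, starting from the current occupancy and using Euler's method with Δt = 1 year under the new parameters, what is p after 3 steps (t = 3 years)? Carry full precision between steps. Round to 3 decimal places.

0.173

Balance c(1−p*) = e gives c = e/(1 − 0.13800) = 0.187/0.86200 = 0.21694.
Starting from p₀ = 0.13800; update p ← p + (dp/dt)·Δt with the new parameters.
t = 1: p = 0.13800 + (+0.01110) = 0.14910
t = 2: p = 0.14910 + (+0.01163) = 0.16073
t = 3: p = 0.16073 + (+0.01213) = 0.17286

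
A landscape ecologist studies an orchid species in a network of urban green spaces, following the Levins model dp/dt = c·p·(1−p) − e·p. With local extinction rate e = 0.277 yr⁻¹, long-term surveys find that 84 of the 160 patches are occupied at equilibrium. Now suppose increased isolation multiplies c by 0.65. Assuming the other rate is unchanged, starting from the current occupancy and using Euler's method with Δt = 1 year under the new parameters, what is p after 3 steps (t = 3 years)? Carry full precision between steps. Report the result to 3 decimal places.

Observed p* = 84/160 = 0.52500.
Balance c(1−p*) = e gives c = e/(1 − 0.52500) = 0.277/0.47500 = 0.58316.
Starting from p₀ = 0.52500; update p ← p + (dp/dt)·Δt with the new parameters.
step 1: Δp = -0.05090, p = 0.47410
step 2: Δp = -0.03682, p = 0.43728
step 3: Δp = -0.02786, p = 0.40943

0.409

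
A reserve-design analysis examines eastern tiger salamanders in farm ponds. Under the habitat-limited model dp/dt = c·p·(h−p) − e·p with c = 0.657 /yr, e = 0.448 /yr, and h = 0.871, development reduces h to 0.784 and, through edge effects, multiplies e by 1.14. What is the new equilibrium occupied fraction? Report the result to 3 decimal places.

0.007

Before: p* = h − e/c = 0.871 − 0.448/0.657 = 0.871 − 0.6819 = 0.1891.
After: c = 0.657, e = 0.51072, h = 0.784; p* = 0.784 − 0.51072/0.657 = 0.0066.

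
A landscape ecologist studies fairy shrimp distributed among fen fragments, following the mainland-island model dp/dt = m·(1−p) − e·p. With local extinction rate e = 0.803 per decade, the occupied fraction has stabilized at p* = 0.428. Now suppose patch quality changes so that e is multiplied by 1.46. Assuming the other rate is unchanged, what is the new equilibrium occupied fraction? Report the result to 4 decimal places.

0.3388

Balance m(1−p*) = e·p* gives m = e·p*/(1−p*) = 0.803×0.42800/0.57200 = 0.60085.
New p* = m/(m+e) = 0.60085/(0.60085+1.17238) = 0.33884.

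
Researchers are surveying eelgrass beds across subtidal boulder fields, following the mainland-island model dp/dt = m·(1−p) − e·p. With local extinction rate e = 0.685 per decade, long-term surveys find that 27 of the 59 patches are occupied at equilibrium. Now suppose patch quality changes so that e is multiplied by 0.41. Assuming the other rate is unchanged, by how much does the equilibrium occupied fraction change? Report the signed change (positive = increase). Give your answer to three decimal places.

0.215

Observed p* = 27/59 = 0.45763.
Balance m(1−p*) = e·p* gives m = e·p*/(1−p*) = 0.685×0.45763/0.54237 = 0.57798.
New p* = m/(m+e) = 0.57798/(0.57798+0.28085) = 0.67299.
Δp* = 0.67299 − 0.45763 = +0.21536.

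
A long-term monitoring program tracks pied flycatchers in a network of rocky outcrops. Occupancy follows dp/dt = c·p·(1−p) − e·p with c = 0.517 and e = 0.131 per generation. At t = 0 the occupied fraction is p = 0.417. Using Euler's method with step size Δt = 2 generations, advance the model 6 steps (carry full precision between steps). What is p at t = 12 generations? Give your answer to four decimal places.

0.7463

Update rule: p ← p + [c·p·(1−p) − e·p]·Δt with Δt = 2.
t = 2: p = 0.41700 + (+0.14212) = 0.55912
t = 4: p = 0.55912 + (+0.10840) = 0.66752
t = 6: p = 0.66752 + (+0.05459) = 0.72211
t = 8: p = 0.72211 + (+0.01830) = 0.74041
t = 10: p = 0.74041 + (+0.00475) = 0.74516
t = 12: p = 0.74516 + (+0.00112) = 0.74628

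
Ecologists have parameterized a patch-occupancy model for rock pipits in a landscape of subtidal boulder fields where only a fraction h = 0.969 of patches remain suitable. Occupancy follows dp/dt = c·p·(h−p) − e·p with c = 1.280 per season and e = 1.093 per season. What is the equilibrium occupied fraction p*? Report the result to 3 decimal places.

0.115

Setting dp/dt = 0 and dividing by p* gives c·(h−p*) = e.
So p* = h − e/c = 0.969 − 1.093/1.280 = 0.969 − 0.8539 = 0.1151.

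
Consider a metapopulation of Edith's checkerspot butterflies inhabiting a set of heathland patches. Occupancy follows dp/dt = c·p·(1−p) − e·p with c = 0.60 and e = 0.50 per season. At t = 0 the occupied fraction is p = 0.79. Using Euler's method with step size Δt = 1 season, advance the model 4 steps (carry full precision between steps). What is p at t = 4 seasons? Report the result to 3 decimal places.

0.306

Update rule: p ← p + [c·p·(1−p) − e·p]·Δt with Δt = 1.
p: 0.79000 → 0.49454  (Δp = -0.29546)
p: 0.49454 → 0.39725  (Δp = -0.09729)
p: 0.39725 → 0.34229  (Δp = -0.05496)
p: 0.34229 → 0.30622  (Δp = -0.03607)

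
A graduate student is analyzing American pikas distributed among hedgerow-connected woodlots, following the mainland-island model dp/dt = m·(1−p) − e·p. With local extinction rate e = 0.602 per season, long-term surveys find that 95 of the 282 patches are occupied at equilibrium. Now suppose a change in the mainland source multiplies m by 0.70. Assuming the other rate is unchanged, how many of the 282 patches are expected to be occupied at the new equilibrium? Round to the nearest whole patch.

74

Observed p* = 95/282 = 0.33688.
Balance m(1−p*) = e·p* gives m = e·p*/(1−p*) = 0.602×0.33688/0.66312 = 0.30583.
New p* = m/(m+e) = 0.21408/(0.21408+0.60200) = 0.26233.
Expected occupied = 282 × 0.26233 = 73.98 ≈ 74.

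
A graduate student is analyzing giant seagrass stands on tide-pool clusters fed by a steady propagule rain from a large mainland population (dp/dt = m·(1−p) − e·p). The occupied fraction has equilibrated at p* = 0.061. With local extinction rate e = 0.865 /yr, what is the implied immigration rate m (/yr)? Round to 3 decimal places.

At equilibrium m(1−p*) = e·p*, so m = e·p*/(1−p*).
m = 0.865 × 0.061 / 0.9390 = 0.0528/0.9390 = 0.0562.

0.056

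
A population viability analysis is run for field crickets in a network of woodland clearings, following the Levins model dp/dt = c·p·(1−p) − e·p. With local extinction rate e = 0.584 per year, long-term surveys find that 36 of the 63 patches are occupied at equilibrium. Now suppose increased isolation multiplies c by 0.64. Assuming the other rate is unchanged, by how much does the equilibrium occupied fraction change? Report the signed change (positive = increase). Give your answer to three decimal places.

-0.241

Observed p* = 36/63 = 0.57143.
Balance c(1−p*) = e gives c = e/(1 − 0.57143) = 0.584/0.42857 = 1.36267.
New p* = 1 − e/c = 1 − 0.58400/0.87211 = 0.33036.
Δp* = 0.33036 − 0.57143 = -0.24107.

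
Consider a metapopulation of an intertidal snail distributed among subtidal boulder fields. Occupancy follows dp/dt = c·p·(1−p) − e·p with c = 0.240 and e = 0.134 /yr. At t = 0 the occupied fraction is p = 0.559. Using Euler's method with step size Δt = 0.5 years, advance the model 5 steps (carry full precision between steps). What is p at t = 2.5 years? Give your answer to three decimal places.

Update rule: p ← p + [c·p·(1−p) − e·p]·Δt with Δt = 0.5.
p: 0.55900 → 0.55113  (Δp = -0.00787)
p: 0.55113 → 0.54389  (Δp = -0.00724)
p: 0.54389 → 0.53722  (Δp = -0.00667)
p: 0.53722 → 0.53106  (Δp = -0.00616)
p: 0.53106 → 0.52536  (Δp = -0.00570)

0.525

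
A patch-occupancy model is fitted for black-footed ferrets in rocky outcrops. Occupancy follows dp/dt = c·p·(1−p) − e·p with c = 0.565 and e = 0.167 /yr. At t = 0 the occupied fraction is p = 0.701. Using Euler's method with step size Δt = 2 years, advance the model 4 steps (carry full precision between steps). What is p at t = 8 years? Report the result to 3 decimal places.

0.704

Update rule: p ← p + [c·p·(1−p) − e·p]·Δt with Δt = 2.
p: 0.70100 → 0.70371  (Δp = +0.00271)
p: 0.70371 → 0.70428  (Δp = +0.00057)
p: 0.70428 → 0.70440  (Δp = +0.00012)
p: 0.70440 → 0.70442  (Δp = +0.00002)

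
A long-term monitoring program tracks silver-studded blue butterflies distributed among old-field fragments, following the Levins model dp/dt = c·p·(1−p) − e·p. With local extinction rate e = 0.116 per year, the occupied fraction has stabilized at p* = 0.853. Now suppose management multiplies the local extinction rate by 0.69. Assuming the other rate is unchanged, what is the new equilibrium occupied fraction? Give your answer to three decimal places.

0.899

Balance c(1−p*) = e gives c = e/(1 − 0.85300) = 0.116/0.14700 = 0.78912.
New p* = 1 − e/c = 1 − 0.08004/0.78912 = 0.89857.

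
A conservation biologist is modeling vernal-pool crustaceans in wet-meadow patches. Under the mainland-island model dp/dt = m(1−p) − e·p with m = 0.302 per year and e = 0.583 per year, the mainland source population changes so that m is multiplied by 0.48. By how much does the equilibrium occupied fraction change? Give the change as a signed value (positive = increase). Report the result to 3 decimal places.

Before: p* = 0.302/(0.302+0.583) = 0.3412.
After: m = 0.14496, e = 0.583; p* = 0.14496/0.7280 = 0.1991.
Δp* = 0.1991 − 0.3412 = -0.1421.

-0.142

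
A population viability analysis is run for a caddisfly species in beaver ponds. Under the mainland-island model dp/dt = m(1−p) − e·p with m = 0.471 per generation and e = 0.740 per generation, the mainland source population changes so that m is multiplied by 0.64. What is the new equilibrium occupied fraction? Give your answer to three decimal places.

0.289

Before: p* = 0.471/(0.471+0.740) = 0.3889.
After: m = 0.30144, e = 0.74; p* = 0.30144/1.0414 = 0.2894.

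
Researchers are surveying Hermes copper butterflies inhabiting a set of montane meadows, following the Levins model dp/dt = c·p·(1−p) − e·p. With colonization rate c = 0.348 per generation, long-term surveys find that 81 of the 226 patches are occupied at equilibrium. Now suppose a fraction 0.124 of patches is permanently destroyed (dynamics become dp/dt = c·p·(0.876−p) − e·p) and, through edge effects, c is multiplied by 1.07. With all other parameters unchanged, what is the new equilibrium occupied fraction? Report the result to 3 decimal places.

0.276

Observed p* = 81/226 = 0.35841.
Balance c(1−p*) = e gives e = 0.348×(1 − 0.35841) = 0.22327.
New p* = 0.876 − e/c = 0.876 − 0.22327/0.37236 = 0.27639.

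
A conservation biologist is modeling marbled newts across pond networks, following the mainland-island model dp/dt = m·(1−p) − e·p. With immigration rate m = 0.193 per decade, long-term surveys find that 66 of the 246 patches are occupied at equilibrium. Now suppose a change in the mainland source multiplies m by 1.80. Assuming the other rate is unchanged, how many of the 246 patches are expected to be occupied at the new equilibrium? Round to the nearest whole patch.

Observed p* = 66/246 = 0.26829.
Balance m(1−p*) = e·p* gives e = m(1−p*)/p* = 0.193×0.73171/0.26829 = 0.52637.
New p* = m/(m+e) = 0.34740/(0.34740+0.52637) = 0.39759.
Expected occupied = 246 × 0.39759 = 97.81 ≈ 98.

98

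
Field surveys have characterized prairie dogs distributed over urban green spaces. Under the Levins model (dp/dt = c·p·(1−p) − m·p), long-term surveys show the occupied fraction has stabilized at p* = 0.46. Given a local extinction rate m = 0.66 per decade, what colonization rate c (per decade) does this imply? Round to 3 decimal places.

1.222

At equilibrium c(1−p*) = m, so c = m/(1−p*).
c = 0.66/(1 − 0.46) = 0.66/0.5400 = 1.2222.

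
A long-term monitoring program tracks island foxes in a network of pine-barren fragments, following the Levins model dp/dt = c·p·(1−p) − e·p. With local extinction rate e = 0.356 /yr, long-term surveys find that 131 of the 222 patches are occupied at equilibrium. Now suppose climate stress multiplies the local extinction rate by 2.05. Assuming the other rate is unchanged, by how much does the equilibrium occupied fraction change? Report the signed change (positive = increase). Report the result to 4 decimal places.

-0.4304

Observed p* = 131/222 = 0.59009.
Balance c(1−p*) = e gives c = e/(1 − 0.59009) = 0.356/0.40991 = 0.86848.
New p* = 1 − e/c = 1 − 0.72980/0.86848 = 0.15968.
Δp* = 0.15968 − 0.59009 = -0.43041.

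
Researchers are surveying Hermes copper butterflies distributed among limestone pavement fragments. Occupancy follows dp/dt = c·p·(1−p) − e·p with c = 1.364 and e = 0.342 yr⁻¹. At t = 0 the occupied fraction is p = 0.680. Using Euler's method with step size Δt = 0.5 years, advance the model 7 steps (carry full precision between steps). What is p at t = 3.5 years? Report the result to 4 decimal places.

0.7487

Update rule: p ← p + [c·p·(1−p) − e·p]·Δt with Δt = 0.5.
step 1: Δp = +0.03212, p = 0.71212
step 2: Δp = +0.01804, p = 0.73016
step 3: Δp = +0.00951, p = 0.73968
step 4: Δp = +0.00484, p = 0.74451
step 5: Δp = +0.00241, p = 0.74693
step 6: Δp = +0.00119, p = 0.74812
step 7: Δp = +0.00059, p = 0.74870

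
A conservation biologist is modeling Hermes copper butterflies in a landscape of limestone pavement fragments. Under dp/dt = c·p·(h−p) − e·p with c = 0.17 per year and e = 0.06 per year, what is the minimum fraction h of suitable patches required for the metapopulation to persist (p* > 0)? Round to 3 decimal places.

p* = h − e/c is positive only when h > e/c.
h_min = e/c = 0.06/0.17 = 0.3529.

0.353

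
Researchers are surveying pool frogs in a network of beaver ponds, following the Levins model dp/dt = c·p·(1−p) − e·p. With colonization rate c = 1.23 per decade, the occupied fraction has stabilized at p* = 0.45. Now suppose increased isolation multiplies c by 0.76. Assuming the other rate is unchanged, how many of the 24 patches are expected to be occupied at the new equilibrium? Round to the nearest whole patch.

7

Balance c(1−p*) = e gives e = 1.23×(1 − 0.45000) = 0.67650.
New p* = 1 − e/c = 1 − 0.67650/0.93480 = 0.27632.
Expected occupied = 24 × 0.27632 = 6.63 ≈ 7.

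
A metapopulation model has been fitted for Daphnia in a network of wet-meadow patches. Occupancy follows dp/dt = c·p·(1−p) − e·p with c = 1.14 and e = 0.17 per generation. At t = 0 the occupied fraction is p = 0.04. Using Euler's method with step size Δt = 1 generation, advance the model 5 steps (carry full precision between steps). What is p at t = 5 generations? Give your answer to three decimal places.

0.643

Update rule: p ← p + [c·p·(1−p) − e·p]·Δt with Δt = 1.
step 1: Δp = +0.03698, p = 0.07698
step 2: Δp = +0.06791, p = 0.14489
step 3: Δp = +0.11661, p = 0.26150
step 4: Δp = +0.17570, p = 0.43720
step 5: Δp = +0.20618, p = 0.64338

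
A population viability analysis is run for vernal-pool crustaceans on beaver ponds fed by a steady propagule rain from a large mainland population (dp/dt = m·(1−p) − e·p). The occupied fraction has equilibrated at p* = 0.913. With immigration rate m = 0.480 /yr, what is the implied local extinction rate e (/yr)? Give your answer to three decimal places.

At equilibrium m(1−p*) = e·p*, so e = m(1−p*)/p*.
e = 0.480 × 0.0870 / 0.913 = 0.0457.

0.046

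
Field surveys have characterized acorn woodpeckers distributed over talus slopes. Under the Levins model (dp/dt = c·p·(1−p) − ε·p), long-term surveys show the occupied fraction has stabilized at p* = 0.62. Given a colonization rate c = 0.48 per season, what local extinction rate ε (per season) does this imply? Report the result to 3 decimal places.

0.182

At equilibrium c(1−p*) = ε.
ε = 0.48 × (1 − 0.62) = 0.48 × 0.3800 = 0.1824.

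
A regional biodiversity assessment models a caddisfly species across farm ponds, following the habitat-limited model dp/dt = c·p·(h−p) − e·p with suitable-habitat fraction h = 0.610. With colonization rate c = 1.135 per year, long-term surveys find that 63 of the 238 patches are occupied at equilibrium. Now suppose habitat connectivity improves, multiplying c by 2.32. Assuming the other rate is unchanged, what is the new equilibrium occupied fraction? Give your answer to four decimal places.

Observed p* = 63/238 = 0.26471.
Balance c(h−p*) = e gives e = 1.135×(0.61 − 0.26471) = 0.39190.
New p* = 0.61 − e/c = 0.61 − 0.39190/2.63320 = 0.46117.

0.4612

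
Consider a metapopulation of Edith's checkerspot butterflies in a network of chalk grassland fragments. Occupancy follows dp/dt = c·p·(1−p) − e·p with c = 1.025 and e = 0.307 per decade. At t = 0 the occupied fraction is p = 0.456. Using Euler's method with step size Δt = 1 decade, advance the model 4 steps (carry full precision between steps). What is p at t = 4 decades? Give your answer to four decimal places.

Update rule: p ← p + [c·p·(1−p) − e·p]·Δt with Δt = 1.
p: 0.45600 → 0.57027  (Δp = +0.11427)
p: 0.57027 → 0.64639  (Δp = +0.07611)
p: 0.64639 → 0.68223  (Δp = +0.03584)
p: 0.68223 → 0.69500  (Δp = +0.01277)

0.6950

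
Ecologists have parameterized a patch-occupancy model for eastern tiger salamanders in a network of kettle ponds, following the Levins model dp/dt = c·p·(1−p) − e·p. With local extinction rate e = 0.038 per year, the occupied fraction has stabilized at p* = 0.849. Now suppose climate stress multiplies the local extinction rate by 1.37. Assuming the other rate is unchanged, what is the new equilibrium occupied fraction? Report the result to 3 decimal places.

0.793

Balance c(1−p*) = e gives c = e/(1 − 0.84900) = 0.038/0.15100 = 0.25166.
New p* = 1 − e/c = 1 − 0.05206/0.25166 = 0.79313.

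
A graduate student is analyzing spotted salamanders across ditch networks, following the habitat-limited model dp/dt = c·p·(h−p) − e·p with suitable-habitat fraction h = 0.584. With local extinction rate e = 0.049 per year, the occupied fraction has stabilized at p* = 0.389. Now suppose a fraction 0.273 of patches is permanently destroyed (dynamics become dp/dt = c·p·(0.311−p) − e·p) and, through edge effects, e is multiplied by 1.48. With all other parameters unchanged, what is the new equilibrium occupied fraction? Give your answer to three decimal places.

Balance c(h−p*) = e gives c = e/(0.584 − 0.38900) = 0.049/0.19500 = 0.25128.
New p* = 0.311 − e/c = 0.311 − 0.07252/0.25128 = 0.02240.

0.022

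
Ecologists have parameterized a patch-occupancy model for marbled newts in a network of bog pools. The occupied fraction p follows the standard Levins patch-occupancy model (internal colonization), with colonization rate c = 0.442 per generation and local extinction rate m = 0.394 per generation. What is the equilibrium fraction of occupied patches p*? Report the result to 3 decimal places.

At equilibrium, colonization balances extinction: c·p*·(1−p*) = m·p*.
So p* = 1 − m/c = 1 − 0.394/0.442 = 1 − 0.8914 = 0.1086.

0.109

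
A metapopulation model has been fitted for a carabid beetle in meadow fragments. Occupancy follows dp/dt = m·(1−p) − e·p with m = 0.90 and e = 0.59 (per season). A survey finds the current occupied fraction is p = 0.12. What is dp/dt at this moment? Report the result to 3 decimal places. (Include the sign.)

0.721

Colonization term: m·(1−p) = 0.90×0.8800 = 0.79200.
Extinction term: e·p = 0.07080.
dp/dt = 0.79200 − 0.07080 = 0.72120.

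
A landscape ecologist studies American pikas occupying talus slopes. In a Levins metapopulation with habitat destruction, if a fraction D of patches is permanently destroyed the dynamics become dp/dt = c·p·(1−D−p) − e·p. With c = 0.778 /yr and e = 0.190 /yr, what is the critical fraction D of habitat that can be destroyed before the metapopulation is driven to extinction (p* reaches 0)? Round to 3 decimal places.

0.756

The nontrivial equilibrium is p* = (1−D) − e/c; extinction occurs when this hits zero.
So D_crit = 1 − e/c = 1 − 0.190/0.778 = 1 − 0.2442 = 0.7558.
Note this equals the original equilibrium occupancy — the Levins extinction-debt result.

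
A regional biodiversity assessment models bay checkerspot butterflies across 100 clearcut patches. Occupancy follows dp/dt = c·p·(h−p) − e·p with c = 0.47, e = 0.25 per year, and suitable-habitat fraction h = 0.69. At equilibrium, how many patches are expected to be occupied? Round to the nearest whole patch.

p* = h − e/c = 0.69 − 0.5319 = 0.1581.
Expected occupied patches = N × p* = 100 × 0.1581 = 15.81 ≈ 16.

16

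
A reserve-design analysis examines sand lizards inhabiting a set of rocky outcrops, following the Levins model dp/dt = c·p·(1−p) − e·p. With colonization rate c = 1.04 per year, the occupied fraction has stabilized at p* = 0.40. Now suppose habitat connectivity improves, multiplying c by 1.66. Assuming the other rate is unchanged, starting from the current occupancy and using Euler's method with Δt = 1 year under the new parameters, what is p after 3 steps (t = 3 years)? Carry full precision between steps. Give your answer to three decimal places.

Balance c(1−p*) = e gives e = 1.04×(1 − 0.40000) = 0.62400.
Starting from p₀ = 0.40000; update p ← p + (dp/dt)·Δt with the new parameters.
p: 0.40000 → 0.56474  (Δp = +0.16474)
p: 0.56474 → 0.63671  (Δp = +0.07197)
p: 0.63671 → 0.63874  (Δp = +0.00203)

0.639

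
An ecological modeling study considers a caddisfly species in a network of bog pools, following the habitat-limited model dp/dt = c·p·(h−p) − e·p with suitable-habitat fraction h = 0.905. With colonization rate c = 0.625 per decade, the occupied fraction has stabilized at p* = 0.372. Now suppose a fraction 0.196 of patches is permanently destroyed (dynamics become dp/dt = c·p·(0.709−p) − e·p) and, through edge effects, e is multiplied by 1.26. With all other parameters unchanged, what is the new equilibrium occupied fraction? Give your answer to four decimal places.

0.0374

Balance c(h−p*) = e gives e = 0.625×(0.905 − 0.37200) = 0.33313.
New p* = 0.709 − e/c = 0.709 − 0.41974/0.62500 = 0.03742.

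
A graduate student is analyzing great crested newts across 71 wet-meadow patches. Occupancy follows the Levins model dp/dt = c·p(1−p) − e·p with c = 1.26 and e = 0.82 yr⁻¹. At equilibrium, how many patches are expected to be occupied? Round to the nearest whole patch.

p* = 1 − e/c = 1 − 0.82/1.26 = 0.3492.
Expected occupied patches = N × p* = 71 × 0.3492 = 24.79 ≈ 25.

25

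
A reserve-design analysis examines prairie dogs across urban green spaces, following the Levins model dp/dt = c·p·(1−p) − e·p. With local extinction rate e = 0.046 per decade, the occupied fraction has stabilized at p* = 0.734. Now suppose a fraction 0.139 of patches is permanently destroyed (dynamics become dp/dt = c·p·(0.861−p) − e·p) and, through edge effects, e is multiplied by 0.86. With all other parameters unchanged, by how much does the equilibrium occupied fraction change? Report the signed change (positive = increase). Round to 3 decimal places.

Balance c(1−p*) = e gives c = e/(1 − 0.73400) = 0.046/0.26600 = 0.17293.
New p* = 0.861 − e/c = 0.861 − 0.03956/0.17293 = 0.63224.
Δp* = 0.63224 − 0.73400 = -0.10176.

-0.102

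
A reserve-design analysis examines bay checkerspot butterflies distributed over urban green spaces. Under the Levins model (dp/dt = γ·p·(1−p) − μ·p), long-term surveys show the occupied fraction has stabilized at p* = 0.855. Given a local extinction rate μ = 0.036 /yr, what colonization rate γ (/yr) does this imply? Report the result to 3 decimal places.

At equilibrium γ(1−p*) = μ, so γ = μ/(1−p*).
γ = 0.036/(1 − 0.855) = 0.036/0.1450 = 0.2483.

0.248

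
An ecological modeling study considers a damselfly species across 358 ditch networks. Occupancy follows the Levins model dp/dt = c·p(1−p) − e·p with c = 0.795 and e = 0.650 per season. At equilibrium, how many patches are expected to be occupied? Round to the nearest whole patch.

65

p* = 1 − e/c = 1 − 0.650/0.795 = 0.1824.
Expected occupied patches = N × p* = 358 × 0.1824 = 65.30 ≈ 65.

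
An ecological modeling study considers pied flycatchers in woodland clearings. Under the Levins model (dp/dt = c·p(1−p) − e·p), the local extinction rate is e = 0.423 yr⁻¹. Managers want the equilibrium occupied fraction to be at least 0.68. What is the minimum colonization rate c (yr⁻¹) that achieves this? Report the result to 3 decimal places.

1.322

p* = 1 − e/c ≥ 0.68 requires e/c ≤ 0.3200, i.e. c ≥ e/0.3200.
c_min = 0.423/0.3200 = 1.3219.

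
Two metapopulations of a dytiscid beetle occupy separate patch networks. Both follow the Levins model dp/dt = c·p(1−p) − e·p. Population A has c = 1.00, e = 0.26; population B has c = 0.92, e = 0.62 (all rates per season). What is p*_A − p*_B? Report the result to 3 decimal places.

A: p*_A = 1 − 0.26/1.00 = 0.7400.
B: p*_B = 1 − 0.62/0.92 = 0.3261.
p*_A − p*_B = 0.7400 − 0.3261 = 0.4139.

0.414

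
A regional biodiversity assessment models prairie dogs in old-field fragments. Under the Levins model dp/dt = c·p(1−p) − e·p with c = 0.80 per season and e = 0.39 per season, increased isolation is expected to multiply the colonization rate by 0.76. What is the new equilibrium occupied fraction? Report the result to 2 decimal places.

0.36

Before: p* = 1 − 0.39/0.80 = 0.5125.
After the change, c = 0.608, e = 0.39, so p* = 1 − 0.39/0.608 = 0.3586.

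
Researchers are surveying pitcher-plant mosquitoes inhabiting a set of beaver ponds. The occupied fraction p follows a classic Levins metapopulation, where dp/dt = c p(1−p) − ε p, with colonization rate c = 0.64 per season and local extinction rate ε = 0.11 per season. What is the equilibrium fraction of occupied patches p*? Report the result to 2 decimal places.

0.83

Setting dp/dt = 0 and dividing through by p* gives c·(1−p*) = ε.
So p* = 1 − ε/c = 1 − 0.11/0.64 = 1 − 0.1719 = 0.8281.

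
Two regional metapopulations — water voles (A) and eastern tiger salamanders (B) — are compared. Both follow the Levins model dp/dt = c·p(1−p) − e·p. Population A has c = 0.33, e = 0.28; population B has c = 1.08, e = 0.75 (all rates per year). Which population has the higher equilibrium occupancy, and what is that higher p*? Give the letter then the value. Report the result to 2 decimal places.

A: p*_A = 1 − 0.28/0.33 = 0.1515.
B: p*_B = 1 − 0.75/1.08 = 0.3056.
B is higher at 0.3056.

B, 0.31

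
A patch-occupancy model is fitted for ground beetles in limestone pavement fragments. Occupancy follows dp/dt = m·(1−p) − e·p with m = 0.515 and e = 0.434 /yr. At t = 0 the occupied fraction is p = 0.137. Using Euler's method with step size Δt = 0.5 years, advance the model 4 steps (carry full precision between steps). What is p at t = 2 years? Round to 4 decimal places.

0.5117

Update rule: p ← p + [m·(1−p) − e·p]·Δt with Δt = 0.5.
  1  |  dp/dt·Δt = +0.192493  |  p_1 = 0.329493
  2  |  dp/dt·Δt = +0.101155  |  p_2 = 0.430649
  3  |  dp/dt·Δt = +0.053157  |  p_3 = 0.483806
  4  |  dp/dt·Δt = +0.027934  |  p_4 = 0.511740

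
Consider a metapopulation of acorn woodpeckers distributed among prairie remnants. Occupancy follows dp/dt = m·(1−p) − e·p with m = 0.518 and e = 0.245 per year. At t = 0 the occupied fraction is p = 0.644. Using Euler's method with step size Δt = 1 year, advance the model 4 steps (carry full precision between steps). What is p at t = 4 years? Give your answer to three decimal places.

0.679

Update rule: p ← p + [m·(1−p) − e·p]·Δt with Δt = 1.
  1  |  dp/dt·Δt = +0.026628  |  p_1 = 0.670628
  2  |  dp/dt·Δt = +0.006311  |  p_2 = 0.676939
  3  |  dp/dt·Δt = +0.001496  |  p_3 = 0.678435
  4  |  dp/dt·Δt = +0.000354  |  p_4 = 0.678789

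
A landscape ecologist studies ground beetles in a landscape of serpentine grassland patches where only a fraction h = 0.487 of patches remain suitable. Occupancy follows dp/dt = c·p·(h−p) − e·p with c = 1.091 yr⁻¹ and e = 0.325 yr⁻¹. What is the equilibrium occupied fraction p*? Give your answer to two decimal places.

Setting dp/dt = 0 and dividing by p* gives c·(h−p*) = e.
So p* = h − e/c = 0.487 − 0.325/1.091 = 0.487 − 0.2979 = 0.1891.

0.19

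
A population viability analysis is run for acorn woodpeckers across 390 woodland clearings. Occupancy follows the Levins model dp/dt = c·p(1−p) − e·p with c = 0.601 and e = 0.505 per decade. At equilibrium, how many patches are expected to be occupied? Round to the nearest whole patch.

p* = 1 − e/c = 1 − 0.505/0.601 = 0.1597.
Expected occupied patches = N × p* = 390 × 0.1597 = 62.30 ≈ 62.

62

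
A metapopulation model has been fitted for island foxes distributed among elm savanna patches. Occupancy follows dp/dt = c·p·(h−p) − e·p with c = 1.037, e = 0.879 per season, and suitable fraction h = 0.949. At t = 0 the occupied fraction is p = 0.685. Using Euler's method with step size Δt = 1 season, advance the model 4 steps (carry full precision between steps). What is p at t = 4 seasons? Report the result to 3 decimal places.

0.176

Update rule: p ← p + [c·p·(h−p) − e·p]·Δt with Δt = 1.
step 1: Δp = -0.41458, p = 0.27042
step 2: Δp = -0.04741, p = 0.22301
step 3: Δp = -0.02813, p = 0.19488
step 4: Δp = -0.01890, p = 0.17598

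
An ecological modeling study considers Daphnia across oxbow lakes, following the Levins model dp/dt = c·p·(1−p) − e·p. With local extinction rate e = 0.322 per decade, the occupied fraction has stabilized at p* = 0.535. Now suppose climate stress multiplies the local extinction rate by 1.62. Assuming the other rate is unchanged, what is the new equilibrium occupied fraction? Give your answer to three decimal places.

0.247

Balance c(1−p*) = e gives c = e/(1 − 0.53500) = 0.322/0.46500 = 0.69247.
New p* = 1 − e/c = 1 − 0.52164/0.69247 = 0.24670.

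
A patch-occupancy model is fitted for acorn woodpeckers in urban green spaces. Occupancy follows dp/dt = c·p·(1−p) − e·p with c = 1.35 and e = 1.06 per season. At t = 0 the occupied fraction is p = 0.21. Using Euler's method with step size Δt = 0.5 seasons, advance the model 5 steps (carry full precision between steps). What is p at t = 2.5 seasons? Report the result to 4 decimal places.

Update rule: p ← p + [c·p·(1−p) − e·p]·Δt with Δt = 0.5.
step 1: Δp = +0.00068, p = 0.21068
step 2: Δp = +0.00059, p = 0.21127
step 3: Δp = +0.00051, p = 0.21178
step 4: Δp = +0.00043, p = 0.21221
step 5: Δp = +0.00037, p = 0.21258

0.2126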